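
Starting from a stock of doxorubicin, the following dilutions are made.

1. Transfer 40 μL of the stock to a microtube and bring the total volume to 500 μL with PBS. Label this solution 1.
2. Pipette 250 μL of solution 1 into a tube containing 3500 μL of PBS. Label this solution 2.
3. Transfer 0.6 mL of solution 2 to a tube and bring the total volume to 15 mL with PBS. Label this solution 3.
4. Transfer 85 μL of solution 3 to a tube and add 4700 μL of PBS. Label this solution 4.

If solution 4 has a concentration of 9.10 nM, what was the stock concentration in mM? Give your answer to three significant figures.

2.40 mM

Step 1: 40 μL brought to 500 μL → factor 500/40 = 12.5
Step 2: 250 μL + 3500 μL = 3750 μL total → factor 3750/250 = 15
Step 3: 0.6 mL brought to 15 mL → factor 15/0.6 = 25
Step 4: 85 μL + 4700 μL = 4785 μL total → factor 4785/85 = 56.294
Overall dilution factor = 12.5 × 15 × 25 × 56.294 = 2.6388 × 10^5
Stock = 9.10 nM × 2.6388 × 10^5 = 2.401 × 10^6 nM = 2.40 mM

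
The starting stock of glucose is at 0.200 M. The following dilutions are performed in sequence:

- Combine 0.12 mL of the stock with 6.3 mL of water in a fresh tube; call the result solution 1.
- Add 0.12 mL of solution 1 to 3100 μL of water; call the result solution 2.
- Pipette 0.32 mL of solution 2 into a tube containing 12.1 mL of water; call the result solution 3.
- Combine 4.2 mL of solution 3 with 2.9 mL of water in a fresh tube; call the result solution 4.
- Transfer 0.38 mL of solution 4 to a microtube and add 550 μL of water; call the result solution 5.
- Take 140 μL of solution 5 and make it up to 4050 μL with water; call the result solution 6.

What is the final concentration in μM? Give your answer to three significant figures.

Step 1: 0.12 mL + 6.3 mL = 6.42 mL total → factor 6.42/0.12 = 53.5
Step 2: 0.12 mL + 3100 μL = 3.22 mL total → factor 3.22/0.12 = 26.833
Step 3: 0.32 mL + 12.1 mL = 12.42 mL total → factor 12.42/0.32 = 38.812
Step 4: 4.2 mL + 2.9 mL = 7.1 mL total → factor 7.1/4.2 = 1.6905
Step 5: 0.38 mL + 550 μL = 0.93 mL total → factor 0.93/0.38 = 2.4474
Step 6: 140 μL brought to 4050 μL → factor 4050/140 = 28.929
Overall dilution factor = 53.5 × 26.833 × 38.812 × 1.6905 × 2.4474 × 28.929 = 6.6686 × 10^6
Final = 0.200 M / 6.6686 × 10^6 = 2.999 × 10^-8 M = 0.0300 μM

0.0300 μM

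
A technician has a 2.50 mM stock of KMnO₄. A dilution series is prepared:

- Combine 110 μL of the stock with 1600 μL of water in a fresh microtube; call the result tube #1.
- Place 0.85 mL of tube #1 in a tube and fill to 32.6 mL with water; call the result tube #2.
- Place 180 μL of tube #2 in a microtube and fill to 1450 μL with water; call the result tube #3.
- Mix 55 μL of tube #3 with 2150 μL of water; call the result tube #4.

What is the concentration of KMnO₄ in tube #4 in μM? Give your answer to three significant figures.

Step 1: 110 μL + 1600 μL = 1710 μL total → factor 1710/110 = 15.545
Step 2: 0.85 mL brought to 32.6 mL → factor 32.6/0.85 = 38.353
Step 3: 180 μL brought to 1450 μL → factor 1450/180 = 8.0556
Step 4: 55 μL + 2150 μL = 2205 μL total → factor 2205/55 = 40.091
Overall dilution factor = 15.545 × 38.353 × 8.0556 × 40.091 = 1.9255 × 10^5
Final = 2.50 mM / 1.9255 × 10^5 = 1.298 × 10^-5 mM = 0.0130 μM

0.0130 μM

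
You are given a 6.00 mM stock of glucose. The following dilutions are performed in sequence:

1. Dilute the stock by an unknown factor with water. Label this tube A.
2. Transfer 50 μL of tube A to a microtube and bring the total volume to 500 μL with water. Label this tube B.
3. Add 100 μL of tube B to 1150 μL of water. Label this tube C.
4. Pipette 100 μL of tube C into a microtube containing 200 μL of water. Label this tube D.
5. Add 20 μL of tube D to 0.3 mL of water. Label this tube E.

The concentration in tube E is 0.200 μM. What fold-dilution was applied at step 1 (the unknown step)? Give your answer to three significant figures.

5.00-fold

Step 1: unknown factor x
Step 2: 50 μL brought to 500 μL → factor 500/50 = 10
Step 3: 100 μL + 1150 μL = 1250 μL total → factor 1250/100 = 12.5
Step 4: 100 μL + 200 μL = 300 μL total → factor 300/100 = 3
Step 5: 20 μL + 0.3 mL = 320 μL total → factor 320/20 = 16
Product of known-step factors = 6000
Overall factor = 6.00 mM / (0.200 μM) = 30000
x = 30000 / 6000 = 5.00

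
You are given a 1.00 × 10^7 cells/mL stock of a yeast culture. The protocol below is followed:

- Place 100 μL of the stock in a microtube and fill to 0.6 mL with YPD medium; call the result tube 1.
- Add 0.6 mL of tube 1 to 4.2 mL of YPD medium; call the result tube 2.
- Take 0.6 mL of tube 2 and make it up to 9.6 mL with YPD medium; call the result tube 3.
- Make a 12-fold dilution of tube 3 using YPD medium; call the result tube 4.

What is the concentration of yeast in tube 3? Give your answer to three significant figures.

1.30 × 10^4 cells/mL

Step 1: 100 μL brought to 0.6 mL → factor 600/100 = 6
Step 2: 0.6 mL + 4.2 mL = 4.8 mL total → factor 4.8/0.6 = 8
Step 3: 0.6 mL brought to 9.6 mL → factor 9.6/0.6 = 16
Dilution factor through tube 3 = 6 × 8 × 16 = 768
[tube 3] = 1.00 × 10^7 cells/mL / 768 = 1.30 × 10^4 cells/mL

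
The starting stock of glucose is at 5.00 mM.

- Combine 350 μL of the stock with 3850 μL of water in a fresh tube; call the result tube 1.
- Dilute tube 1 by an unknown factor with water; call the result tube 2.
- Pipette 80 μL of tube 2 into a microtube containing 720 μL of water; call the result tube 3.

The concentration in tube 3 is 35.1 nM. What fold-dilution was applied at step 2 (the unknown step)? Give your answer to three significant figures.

Step 1: 350 μL + 3850 μL = 4200 μL total → factor 4200/350 = 12
Step 2: unknown factor x
Step 3: 80 μL + 720 μL = 800 μL total → factor 800/80 = 10
Product of known-step factors = 120
Overall factor = 5.00 mM / (35.1 nM) = 1.4245 × 10^5
x = 1.4245 × 10^5 / 120 = 1.19 × 10^3

1.19 × 10^3-fold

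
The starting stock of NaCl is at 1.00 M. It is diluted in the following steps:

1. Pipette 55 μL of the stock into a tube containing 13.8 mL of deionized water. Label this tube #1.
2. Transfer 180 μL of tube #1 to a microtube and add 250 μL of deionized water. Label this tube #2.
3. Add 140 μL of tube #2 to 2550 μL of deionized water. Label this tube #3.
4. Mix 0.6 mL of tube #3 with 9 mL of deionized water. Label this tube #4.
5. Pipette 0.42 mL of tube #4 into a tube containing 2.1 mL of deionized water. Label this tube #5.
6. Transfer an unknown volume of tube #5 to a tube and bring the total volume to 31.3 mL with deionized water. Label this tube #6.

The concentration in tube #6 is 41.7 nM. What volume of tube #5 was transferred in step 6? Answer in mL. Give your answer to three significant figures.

Step 1: 55 μL + 13.8 mL = 13855 μL total → factor 13855/55 = 251.91
Step 2: 180 μL + 250 μL = 430 μL total → factor 430/180 = 2.3889
Step 3: 140 μL + 2550 μL = 2690 μL total → factor 2690/140 = 19.214
Step 4: 0.6 mL + 9 mL = 9.6 mL total → factor 9.6/0.6 = 16
Step 5: 0.42 mL + 2.1 mL = 2.52 mL total → factor 2.52/0.42 = 6
Step 6: v brought to 31.3 mL → factor = 31.3 mL/v
Product of known-step factors = 1.11 × 10^6
Overall factor = 1.00 M / (41.7 nM) = 2.3981 × 10^7
Step-6 factor = 2.3981 × 10^7 / 1.11 × 10^6 = 21.604
v = 31.3 mL / 21.604 = 1.45 mL

1.45 mL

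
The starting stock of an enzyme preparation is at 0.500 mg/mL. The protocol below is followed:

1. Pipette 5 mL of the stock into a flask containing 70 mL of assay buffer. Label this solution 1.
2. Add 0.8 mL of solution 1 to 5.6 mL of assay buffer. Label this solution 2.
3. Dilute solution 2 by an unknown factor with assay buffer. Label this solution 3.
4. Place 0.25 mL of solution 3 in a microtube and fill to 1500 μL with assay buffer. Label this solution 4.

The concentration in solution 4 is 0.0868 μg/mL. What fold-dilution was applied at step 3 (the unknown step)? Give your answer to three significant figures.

Step 1: 5 mL + 70 mL = 75 mL total → factor 75/5 = 15
Step 2: 0.8 mL + 5.6 mL = 6.4 mL total → factor 6.4/0.8 = 8
Step 3: unknown factor x
Step 4: 0.25 mL brought to 1500 μL → factor 1.5/0.25 = 6
Product of known-step factors = 720
Overall factor = 0.500 mg/mL / (0.0868 μg/mL) = 5760.4
x = 5760.4 / 720 = 8.00

8.00-fold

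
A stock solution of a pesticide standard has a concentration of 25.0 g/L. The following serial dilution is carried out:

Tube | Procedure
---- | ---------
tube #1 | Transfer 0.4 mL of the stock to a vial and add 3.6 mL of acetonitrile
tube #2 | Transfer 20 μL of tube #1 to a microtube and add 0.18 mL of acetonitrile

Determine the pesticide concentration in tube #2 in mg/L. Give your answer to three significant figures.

Step 1: 0.4 mL + 3.6 mL = 4 mL total → factor 4/0.4 = 10
Step 2: 20 μL + 0.18 mL = 200 μL total → factor 200/20 = 10
Overall dilution factor = 10 × 10 = 100
Final = 25.0 g/L / 100 = 0.2500 g/L = 250 mg/L

250 mg/L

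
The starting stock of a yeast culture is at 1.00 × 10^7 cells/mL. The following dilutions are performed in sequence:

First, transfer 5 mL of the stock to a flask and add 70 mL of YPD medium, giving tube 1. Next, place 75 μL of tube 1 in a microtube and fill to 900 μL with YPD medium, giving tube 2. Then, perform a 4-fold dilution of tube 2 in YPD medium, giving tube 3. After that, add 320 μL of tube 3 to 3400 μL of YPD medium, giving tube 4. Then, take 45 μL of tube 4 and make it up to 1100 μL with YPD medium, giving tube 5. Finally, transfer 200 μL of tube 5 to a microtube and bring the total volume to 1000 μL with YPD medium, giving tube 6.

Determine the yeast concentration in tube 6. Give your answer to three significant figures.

9.78 cells/mL

Step 1: 5 mL + 70 mL = 75 mL total → factor 75/5 = 15
Step 2: 75 μL brought to 900 μL → factor 900/75 = 12
Step 3: 4-fold → factor 4
Step 4: 320 μL + 3400 μL = 3720 μL total → factor 3720/320 = 11.625
Step 5: 45 μL brought to 1100 μL → factor 1100/45 = 24.444
Step 6: 200 μL brought to 1000 μL → factor 1000/200 = 5
Overall dilution factor = 15 × 12 × 4 × 11.625 × 24.444 × 5 = 1.023 × 10^6
Final = 1.00 × 10^7 cells/mL / 1.023 × 10^6 = 9.78 cells/mL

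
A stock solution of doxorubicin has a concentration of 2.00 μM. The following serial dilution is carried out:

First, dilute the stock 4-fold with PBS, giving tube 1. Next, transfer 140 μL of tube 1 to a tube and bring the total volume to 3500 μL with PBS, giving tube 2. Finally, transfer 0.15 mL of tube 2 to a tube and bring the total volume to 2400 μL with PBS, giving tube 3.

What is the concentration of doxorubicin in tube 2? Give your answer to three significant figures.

Step 1: 4-fold → factor 4
Step 2: 140 μL brought to 3500 μL → factor 3500/140 = 25
Dilution factor through tube 2 = 4 × 25 = 100
[tube 2] = 2.00 μM / 100 = 0.0200 μM

0.0200 μM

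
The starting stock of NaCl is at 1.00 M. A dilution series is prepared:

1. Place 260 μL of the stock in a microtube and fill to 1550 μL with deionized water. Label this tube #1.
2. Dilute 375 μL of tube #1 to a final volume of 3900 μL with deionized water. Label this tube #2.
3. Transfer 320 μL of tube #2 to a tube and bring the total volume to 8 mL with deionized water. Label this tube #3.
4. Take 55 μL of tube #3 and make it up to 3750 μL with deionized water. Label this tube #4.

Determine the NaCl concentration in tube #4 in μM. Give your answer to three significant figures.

Step 1: 260 μL brought to 1550 μL → factor 1550/260 = 5.9615
Step 2: 375 μL brought to 3900 μL → factor 3900/375 = 10.4
Step 3: 320 μL brought to 8 mL → factor 8000/320 = 25
Step 4: 55 μL brought to 3750 μL → factor 3750/55 = 68.182
Overall dilution factor = 5.9615 × 10.4 × 25 × 68.182 = 1.0568 × 10^5
Final = 1.00 M / 1.0568 × 10^5 = 9.462 × 10^-6 M = 9.46 μM

9.46 μM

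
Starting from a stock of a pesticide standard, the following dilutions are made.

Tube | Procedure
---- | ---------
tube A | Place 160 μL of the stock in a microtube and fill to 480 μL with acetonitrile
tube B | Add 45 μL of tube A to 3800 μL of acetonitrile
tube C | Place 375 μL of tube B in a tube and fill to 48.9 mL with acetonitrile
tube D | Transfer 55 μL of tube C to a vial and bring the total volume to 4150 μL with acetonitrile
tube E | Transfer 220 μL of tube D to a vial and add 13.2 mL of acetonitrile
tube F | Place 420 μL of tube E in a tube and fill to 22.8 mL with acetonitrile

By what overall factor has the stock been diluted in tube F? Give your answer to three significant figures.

Step 1: 160 μL brought to 480 μL → factor 480/160 = 3
Step 2: 45 μL + 3800 μL = 3845 μL total → factor 3845/45 = 85.444
Step 3: 375 μL brought to 48.9 mL → factor 48900/375 = 130.4
Step 4: 55 μL brought to 4150 μL → factor 4150/55 = 75.455
Step 5: 220 μL + 13.2 mL = 13420 μL total → factor 13420/220 = 61
Step 6: 420 μL brought to 22.8 mL → factor 22800/420 = 54.286
Overall dilution factor = 3 × 85.444 × 130.4 × 75.455 × 61 × 54.286 = 8.3519 × 10^9

8.35 × 10^9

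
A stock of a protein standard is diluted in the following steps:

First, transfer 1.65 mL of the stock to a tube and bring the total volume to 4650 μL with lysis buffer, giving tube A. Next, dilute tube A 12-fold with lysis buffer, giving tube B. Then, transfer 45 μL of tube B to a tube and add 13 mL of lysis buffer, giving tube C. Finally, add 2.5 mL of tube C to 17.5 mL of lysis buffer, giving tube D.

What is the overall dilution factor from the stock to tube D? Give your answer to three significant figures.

7.84 × 10^4

Step 1: 1.65 mL brought to 4650 μL → factor 4.65/1.65 = 2.8182
Step 2: 12-fold → factor 12
Step 3: 45 μL + 13 mL = 13045 μL total → factor 13045/45 = 289.89
Step 4: 2.5 mL + 17.5 mL = 20 mL total → factor 20/2.5 = 8
Overall dilution factor = 2.8182 × 12 × 289.89 × 8 = 78428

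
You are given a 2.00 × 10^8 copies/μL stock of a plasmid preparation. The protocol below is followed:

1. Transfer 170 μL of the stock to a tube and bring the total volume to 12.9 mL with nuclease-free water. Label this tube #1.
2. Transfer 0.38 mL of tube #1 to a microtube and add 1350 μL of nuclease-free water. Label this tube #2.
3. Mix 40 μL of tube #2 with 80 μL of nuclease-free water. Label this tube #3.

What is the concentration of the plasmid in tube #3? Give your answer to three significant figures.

1.93 × 10^5 copies/μL

Step 1: 170 μL brought to 12.9 mL → factor 12900/170 = 75.882
Step 2: 0.38 mL + 1350 μL = 1.73 mL total → factor 1.73/0.38 = 4.5526
Step 3: 40 μL + 80 μL = 120 μL total → factor 120/40 = 3
Overall dilution factor = 75.882 × 4.5526 × 3 = 1036.4
Final = 2.00 × 10^8 copies/μL / 1036.4 = 1.93 × 10^5 copies/μL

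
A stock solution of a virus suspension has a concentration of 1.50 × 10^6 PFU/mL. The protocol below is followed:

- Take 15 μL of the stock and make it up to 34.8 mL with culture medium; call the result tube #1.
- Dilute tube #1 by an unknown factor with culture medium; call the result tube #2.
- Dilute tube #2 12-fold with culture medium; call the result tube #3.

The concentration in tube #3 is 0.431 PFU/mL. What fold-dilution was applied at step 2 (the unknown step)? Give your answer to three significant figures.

125-fold

Step 1: 15 μL brought to 34.8 mL → factor 34800/15 = 2320
Step 2: unknown factor x
Step 3: 12-fold → factor 12
Product of known-step factors = 27840
Overall factor = 1.50 × 10^6 PFU/mL / (0.431 PFU/mL) = 3.4803 × 10^6
x = 3.4803 × 10^6 / 27840 = 125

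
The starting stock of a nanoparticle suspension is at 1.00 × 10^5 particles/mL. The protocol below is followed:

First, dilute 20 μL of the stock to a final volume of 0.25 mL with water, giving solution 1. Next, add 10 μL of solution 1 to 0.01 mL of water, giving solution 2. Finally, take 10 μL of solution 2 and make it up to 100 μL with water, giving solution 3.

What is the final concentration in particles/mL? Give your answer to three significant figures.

400 particles/mL

Step 1: 20 μL brought to 0.25 mL → factor 250/20 = 12.5
Step 2: 10 μL + 0.01 mL = 20 μL total → factor 20/10 = 2
Step 3: 10 μL brought to 100 μL → factor 100/10 = 10
Overall dilution factor = 12.5 × 2 × 10 = 250
Final = 1.00 × 10^5 particles/mL / 250 = 400 particles/mL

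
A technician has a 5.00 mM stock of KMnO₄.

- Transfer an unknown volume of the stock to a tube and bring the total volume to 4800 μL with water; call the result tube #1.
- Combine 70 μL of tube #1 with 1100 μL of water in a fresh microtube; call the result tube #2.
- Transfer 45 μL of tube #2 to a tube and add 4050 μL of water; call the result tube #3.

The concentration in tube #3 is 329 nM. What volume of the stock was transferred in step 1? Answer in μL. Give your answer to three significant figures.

480 μL

Step 1: v brought to 4800 μL → factor = 4800 μL/v
Step 2: 70 μL + 1100 μL = 1170 μL total → factor 1170/70 = 16.714
Step 3: 45 μL + 4050 μL = 4095 μL total → factor 4095/45 = 91
Product of known-step factors = 1521
Overall factor = 5.00 mM / (329 nM) = 15198
Step-1 factor = 15198 / 1521 = 9.9918
v = 4800 μL / 9.9918 = 480 μL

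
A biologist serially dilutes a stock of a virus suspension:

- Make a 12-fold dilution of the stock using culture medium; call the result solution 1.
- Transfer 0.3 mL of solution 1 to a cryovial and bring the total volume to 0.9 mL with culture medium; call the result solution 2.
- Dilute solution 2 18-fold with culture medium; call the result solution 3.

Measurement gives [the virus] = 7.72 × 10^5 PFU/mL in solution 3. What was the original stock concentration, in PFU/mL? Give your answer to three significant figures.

5.00 × 10^8 PFU/mL

Step 1: 12-fold → factor 12
Step 2: 0.3 mL brought to 0.9 mL → factor 0.9/0.3 = 3
Step 3: 18-fold → factor 18
Overall dilution factor = 12 × 3 × 18 = 648
Stock = 7.72 × 10^5 PFU/mL × 648 = 5.00 × 10^8 PFU/mL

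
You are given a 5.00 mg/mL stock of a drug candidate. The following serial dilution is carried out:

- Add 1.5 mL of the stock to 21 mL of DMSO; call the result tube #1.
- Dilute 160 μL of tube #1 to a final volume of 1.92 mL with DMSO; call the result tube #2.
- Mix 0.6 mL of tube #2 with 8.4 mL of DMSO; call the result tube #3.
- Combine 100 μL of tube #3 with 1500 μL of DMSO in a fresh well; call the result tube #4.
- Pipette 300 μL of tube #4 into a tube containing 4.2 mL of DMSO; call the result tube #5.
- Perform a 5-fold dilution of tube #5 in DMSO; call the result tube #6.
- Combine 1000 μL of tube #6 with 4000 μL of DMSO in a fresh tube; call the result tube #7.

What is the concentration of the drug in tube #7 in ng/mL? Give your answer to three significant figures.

Step 1: 1.5 mL + 21 mL = 22.5 mL total → factor 22.5/1.5 = 15
Step 2: 160 μL brought to 1.92 mL → factor 1920/160 = 12
Step 3: 0.6 mL + 8.4 mL = 9 mL total → factor 9/0.6 = 15
Step 4: 100 μL + 1500 μL = 1600 μL total → factor 1600/100 = 16
Step 5: 300 μL + 4.2 mL = 4500 μL total → factor 4500/300 = 15
Step 6: 5-fold → factor 5
Step 7: 1000 μL + 4000 μL = 5000 μL total → factor 5000/1000 = 5
Overall dilution factor = 15 × 12 × 15 × 16 × 15 × 5 × 5 = 1.62 × 10^7
Final = 5.00 mg/mL / 1.62 × 10^7 = 3.086 × 10^-7 mg/mL = 0.309 ng/mL

0.309 ng/mL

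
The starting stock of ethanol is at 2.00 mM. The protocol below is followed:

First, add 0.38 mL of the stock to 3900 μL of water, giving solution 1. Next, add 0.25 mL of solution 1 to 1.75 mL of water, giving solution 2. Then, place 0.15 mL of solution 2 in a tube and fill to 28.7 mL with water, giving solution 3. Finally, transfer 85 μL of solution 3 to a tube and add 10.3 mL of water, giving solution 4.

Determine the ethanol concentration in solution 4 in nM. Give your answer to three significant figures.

Step 1: 0.38 mL + 3900 μL = 4.28 mL total → factor 4.28/0.38 = 11.263
Step 2: 0.25 mL + 1.75 mL = 2 mL total → factor 2/0.25 = 8
Step 3: 0.15 mL brought to 28.7 mL → factor 28.7/0.15 = 191.33
Step 4: 85 μL + 10.3 mL = 10385 μL total → factor 10385/85 = 122.18
Overall dilution factor = 11.263 × 8 × 191.33 × 122.18 = 2.1063 × 10^6
Final = 2.00 mM / 2.1063 × 10^6 = 9.495 × 10^-7 mM = 0.950 nM

0.950 nM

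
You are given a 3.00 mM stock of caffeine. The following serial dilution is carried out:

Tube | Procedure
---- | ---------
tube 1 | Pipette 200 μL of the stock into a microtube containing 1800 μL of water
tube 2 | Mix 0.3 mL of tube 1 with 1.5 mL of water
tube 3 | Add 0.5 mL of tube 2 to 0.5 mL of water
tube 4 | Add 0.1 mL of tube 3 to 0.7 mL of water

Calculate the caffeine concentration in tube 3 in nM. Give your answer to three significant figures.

2.50 × 10^4 nM

Step 1: 200 μL + 1800 μL = 2000 μL total → factor 2000/200 = 10
Step 2: 0.3 mL + 1.5 mL = 1.8 mL total → factor 1.8/0.3 = 6
Step 3: 0.5 mL + 0.5 mL = 1 mL total → factor 1/0.5 = 2
Dilution factor through tube 3 = 10 × 6 × 2 = 120
[tube 3] = 3.00 mM / 120 = 0.02500 mM = 2.50 × 10^4 nM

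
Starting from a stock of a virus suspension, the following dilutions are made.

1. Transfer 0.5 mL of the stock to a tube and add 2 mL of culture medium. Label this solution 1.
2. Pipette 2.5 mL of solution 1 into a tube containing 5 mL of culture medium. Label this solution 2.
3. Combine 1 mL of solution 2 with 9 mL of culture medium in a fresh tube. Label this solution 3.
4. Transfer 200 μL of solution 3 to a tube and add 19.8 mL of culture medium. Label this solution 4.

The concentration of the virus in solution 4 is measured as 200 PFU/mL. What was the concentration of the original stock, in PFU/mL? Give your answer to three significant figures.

Step 1: 0.5 mL + 2 mL = 2.5 mL total → factor 2.5/0.5 = 5
Step 2: 2.5 mL + 5 mL = 7.5 mL total → factor 7.5/2.5 = 3
Step 3: 1 mL + 9 mL = 10 mL total → factor 10/1 = 10
Step 4: 200 μL + 19.8 mL = 20000 μL total → factor 20000/200 = 100
Overall dilution factor = 5 × 3 × 10 × 100 = 15000
Stock = 200 PFU/mL × 15000 = 3.00 × 10^6 PFU/mL

3.00 × 10^6 PFU/mL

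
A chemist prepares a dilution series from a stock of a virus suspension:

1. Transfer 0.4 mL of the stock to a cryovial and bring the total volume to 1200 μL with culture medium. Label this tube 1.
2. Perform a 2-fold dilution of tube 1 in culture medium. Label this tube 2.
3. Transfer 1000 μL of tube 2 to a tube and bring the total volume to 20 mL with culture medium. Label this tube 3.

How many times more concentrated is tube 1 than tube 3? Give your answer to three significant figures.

Step 1: 0.4 mL brought to 1200 μL → factor 1.2/0.4 = 3
Step 2: 2-fold → factor 2
Step 3: 1000 μL brought to 20 mL → factor 20000/1000 = 20
Dilution factor to tube 1 = 3; to tube 3 = 120
[tube 1]/[tube 3] = (factor to tube 3)/(factor to tube 1) = 120/3 = 40.0

40.0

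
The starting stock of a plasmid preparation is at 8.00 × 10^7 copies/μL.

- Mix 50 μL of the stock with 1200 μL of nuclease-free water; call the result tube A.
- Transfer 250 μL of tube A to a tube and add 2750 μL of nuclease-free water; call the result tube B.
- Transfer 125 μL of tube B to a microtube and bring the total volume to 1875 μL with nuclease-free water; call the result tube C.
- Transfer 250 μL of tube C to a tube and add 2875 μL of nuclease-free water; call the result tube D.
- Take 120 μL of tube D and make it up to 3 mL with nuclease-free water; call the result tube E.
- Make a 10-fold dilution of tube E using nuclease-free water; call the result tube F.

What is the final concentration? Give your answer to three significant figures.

5.69 copies/μL

Step 1: 50 μL + 1200 μL = 1250 μL total → factor 1250/50 = 25
Step 2: 250 μL + 2750 μL = 3000 μL total → factor 3000/250 = 12
Step 3: 125 μL brought to 1875 μL → factor 1875/125 = 15
Step 4: 250 μL + 2875 μL = 3125 μL total → factor 3125/250 = 12.5
Step 5: 120 μL brought to 3 mL → factor 3000/120 = 25
Step 6: 10-fold → factor 10
Overall dilution factor = 25 × 12 × 15 × 12.5 × 25 × 10 = 1.4062 × 10^7
Final = 8.00 × 10^7 copies/μL / 1.4062 × 10^7 = 5.69 copies/μL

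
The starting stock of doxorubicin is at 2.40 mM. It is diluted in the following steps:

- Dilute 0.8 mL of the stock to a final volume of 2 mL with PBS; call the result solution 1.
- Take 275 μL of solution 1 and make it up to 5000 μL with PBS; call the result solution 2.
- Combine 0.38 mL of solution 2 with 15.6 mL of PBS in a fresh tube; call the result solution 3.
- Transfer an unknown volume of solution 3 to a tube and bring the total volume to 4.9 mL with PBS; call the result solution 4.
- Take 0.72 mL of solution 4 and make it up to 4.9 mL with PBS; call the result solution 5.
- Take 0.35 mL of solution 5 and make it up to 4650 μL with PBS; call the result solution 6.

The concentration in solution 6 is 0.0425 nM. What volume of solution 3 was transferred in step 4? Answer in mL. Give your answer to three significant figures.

Step 1: 0.8 mL brought to 2 mL → factor 2/0.8 = 2.5
Step 2: 275 μL brought to 5000 μL → factor 5000/275 = 18.182
Step 3: 0.38 mL + 15.6 mL = 15.98 mL total → factor 15.98/0.38 = 42.053
Step 4: v brought to 4.9 mL → factor = 4.9 mL/v
Step 5: 0.72 mL brought to 4.9 mL → factor 4.9/0.72 = 6.8056
Step 6: 0.35 mL brought to 4650 μL → factor 4.65/0.35 = 13.286
Product of known-step factors = 1.7283 × 10^5
Overall factor = 2.40 mM / (0.0425 nM) = 5.6471 × 10^7
Step-4 factor = 5.6471 × 10^7 / 1.7283 × 10^5 = 326.74
v = 4.9 mL / 326.74 = 0.0150 mL

0.0150 mL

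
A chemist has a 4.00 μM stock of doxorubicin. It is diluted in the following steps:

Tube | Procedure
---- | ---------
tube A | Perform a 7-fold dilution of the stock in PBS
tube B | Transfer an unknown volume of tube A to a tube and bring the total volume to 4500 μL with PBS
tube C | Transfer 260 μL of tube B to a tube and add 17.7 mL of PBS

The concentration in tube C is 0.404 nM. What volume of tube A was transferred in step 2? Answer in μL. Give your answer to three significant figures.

220 μL

Step 1: 7-fold → factor 7
Step 2: v brought to 4500 μL → factor = 4500 μL/v
Step 3: 260 μL + 17.7 mL = 17960 μL total → factor 17960/260 = 69.077
Product of known-step factors = 483.54
Overall factor = 4.00 μM / (0.404 nM) = 9901
Step-2 factor = 9901 / 483.54 = 20.476
v = 4500 μL / 20.476 = 220 μL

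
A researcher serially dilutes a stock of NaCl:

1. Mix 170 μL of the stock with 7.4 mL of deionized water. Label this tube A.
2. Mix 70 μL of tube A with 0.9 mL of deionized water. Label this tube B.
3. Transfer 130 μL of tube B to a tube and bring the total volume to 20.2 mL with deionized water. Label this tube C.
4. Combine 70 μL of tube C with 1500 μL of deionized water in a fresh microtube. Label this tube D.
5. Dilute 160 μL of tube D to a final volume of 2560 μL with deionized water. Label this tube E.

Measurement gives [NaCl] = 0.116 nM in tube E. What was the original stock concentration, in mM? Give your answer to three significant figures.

Step 1: 170 μL + 7.4 mL = 7570 μL total → factor 7570/170 = 44.529
Step 2: 70 μL + 0.9 mL = 970 μL total → factor 970/70 = 13.857
Step 3: 130 μL brought to 20.2 mL → factor 20200/130 = 155.38
Step 4: 70 μL + 1500 μL = 1570 μL total → factor 1570/70 = 22.429
Step 5: 160 μL brought to 2560 μL → factor 2560/160 = 16
Overall dilution factor = 44.529 × 13.857 × 155.38 × 22.429 × 16 = 3.4407 × 10^7
Stock = 0.116 nM × 3.4407 × 10^7 = 3.991 × 10^6 nM = 3.99 mM

3.99 mM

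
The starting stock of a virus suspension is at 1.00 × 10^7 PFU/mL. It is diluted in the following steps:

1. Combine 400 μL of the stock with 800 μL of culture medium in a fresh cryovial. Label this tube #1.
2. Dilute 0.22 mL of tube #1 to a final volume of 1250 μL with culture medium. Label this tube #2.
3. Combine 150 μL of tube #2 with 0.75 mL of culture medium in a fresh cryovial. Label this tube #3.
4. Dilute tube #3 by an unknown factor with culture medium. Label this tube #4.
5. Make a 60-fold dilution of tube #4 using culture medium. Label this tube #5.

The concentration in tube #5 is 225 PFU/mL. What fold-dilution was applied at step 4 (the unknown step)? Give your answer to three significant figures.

Step 1: 400 μL + 800 μL = 1200 μL total → factor 1200/400 = 3
Step 2: 0.22 mL brought to 1250 μL → factor 1.25/0.22 = 5.6818
Step 3: 150 μL + 0.75 mL = 900 μL total → factor 900/150 = 6
Step 4: unknown factor x
Step 5: 60-fold → factor 60
Product of known-step factors = 6136.4
Overall factor = 1.00 × 10^7 PFU/mL / (225 PFU/mL) = 44444
x = 44444 / 6136.4 = 7.24

7.24-fold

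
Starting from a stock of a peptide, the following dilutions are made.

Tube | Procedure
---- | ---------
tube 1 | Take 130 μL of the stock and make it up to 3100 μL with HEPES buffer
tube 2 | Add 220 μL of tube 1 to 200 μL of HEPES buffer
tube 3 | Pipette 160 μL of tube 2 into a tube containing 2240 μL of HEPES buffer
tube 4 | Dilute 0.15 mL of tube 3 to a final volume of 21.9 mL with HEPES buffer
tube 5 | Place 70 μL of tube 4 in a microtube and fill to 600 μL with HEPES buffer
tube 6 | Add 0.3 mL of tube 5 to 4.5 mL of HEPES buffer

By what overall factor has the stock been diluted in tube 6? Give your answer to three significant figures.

1.37 × 10^7

Step 1: 130 μL brought to 3100 μL → factor 3100/130 = 23.846
Step 2: 220 μL + 200 μL = 420 μL total → factor 420/220 = 1.9091
Step 3: 160 μL + 2240 μL = 2400 μL total → factor 2400/160 = 15
Step 4: 0.15 mL brought to 21.9 mL → factor 21.9/0.15 = 146
Step 5: 70 μL brought to 600 μL → factor 600/70 = 8.5714
Step 6: 0.3 mL + 4.5 mL = 4.8 mL total → factor 4.8/0.3 = 16
Overall dilution factor = 23.846 × 1.9091 × 15 × 146 × 8.5714 × 16 = 1.3673 × 10^7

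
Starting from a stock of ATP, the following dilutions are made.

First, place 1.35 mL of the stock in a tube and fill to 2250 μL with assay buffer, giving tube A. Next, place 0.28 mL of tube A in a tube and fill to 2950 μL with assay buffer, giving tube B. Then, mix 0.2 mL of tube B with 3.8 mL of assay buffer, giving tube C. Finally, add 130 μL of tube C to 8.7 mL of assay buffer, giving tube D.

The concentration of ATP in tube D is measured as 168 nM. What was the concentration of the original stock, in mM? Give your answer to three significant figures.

Step 1: 1.35 mL brought to 2250 μL → factor 2.25/1.35 = 1.6667
Step 2: 0.28 mL brought to 2950 μL → factor 2.95/0.28 = 10.536
Step 3: 0.2 mL + 3.8 mL = 4 mL total → factor 4/0.2 = 20
Step 4: 130 μL + 8.7 mL = 8830 μL total → factor 8830/130 = 67.923
Overall dilution factor = 1.6667 × 10.536 × 20 × 67.923 = 23854
Stock = 168 nM × 23854 = 4.007 × 10^6 nM = 4.01 mM

4.01 mM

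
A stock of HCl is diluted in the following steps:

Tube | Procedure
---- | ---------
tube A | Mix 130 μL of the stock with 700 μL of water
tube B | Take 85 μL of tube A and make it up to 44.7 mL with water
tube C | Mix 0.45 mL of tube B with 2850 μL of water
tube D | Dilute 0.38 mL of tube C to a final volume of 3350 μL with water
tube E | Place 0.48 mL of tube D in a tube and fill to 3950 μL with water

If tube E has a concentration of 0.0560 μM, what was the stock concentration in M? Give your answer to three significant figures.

Step 1: 130 μL + 700 μL = 830 μL total → factor 830/130 = 6.3846
Step 2: 85 μL brought to 44.7 mL → factor 44700/85 = 525.88
Step 3: 0.45 mL + 2850 μL = 3.3 mL total → factor 3.3/0.45 = 7.3333
Step 4: 0.38 mL brought to 3350 μL → factor 3.35/0.38 = 8.8158
Step 5: 0.48 mL brought to 3950 μL → factor 3.95/0.48 = 8.2292
Overall dilution factor = 6.3846 × 525.88 × 7.3333 × 8.8158 × 8.2292 = 1.7862 × 10^6
Stock = 0.0560 μM × 1.7862 × 10^6 = 1.000 × 10^5 μM = 0.100 M

0.100 M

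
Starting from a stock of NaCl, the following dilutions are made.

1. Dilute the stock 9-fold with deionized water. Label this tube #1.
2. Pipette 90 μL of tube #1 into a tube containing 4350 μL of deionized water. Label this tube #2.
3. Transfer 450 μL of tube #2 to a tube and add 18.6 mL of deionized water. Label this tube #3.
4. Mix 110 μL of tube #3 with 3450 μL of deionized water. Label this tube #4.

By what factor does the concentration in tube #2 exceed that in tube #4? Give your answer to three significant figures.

Step 1: 9-fold → factor 9
Step 2: 90 μL + 4350 μL = 4440 μL total → factor 4440/90 = 49.333
Step 3: 450 μL + 18.6 mL = 19050 μL total → factor 19050/450 = 42.333
Step 4: 110 μL + 3450 μL = 3560 μL total → factor 3560/110 = 32.364
Dilution factor to tube #2 = 444; to tube #4 = 6.0831 × 10^5
[tube #2]/[tube #4] = (factor to tube #4)/(factor to tube #2) = 6.0831 × 10^5/444 = 1.37 × 10^3

1.37 × 10^3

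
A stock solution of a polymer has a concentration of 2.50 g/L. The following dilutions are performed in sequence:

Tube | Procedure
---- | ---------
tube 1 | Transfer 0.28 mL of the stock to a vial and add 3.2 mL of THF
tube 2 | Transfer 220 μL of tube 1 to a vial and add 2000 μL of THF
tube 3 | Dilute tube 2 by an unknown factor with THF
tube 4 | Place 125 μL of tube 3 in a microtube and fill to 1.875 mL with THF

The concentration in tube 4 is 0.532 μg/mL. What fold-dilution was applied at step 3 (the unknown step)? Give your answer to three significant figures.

2.50-fold

Step 1: 0.28 mL + 3.2 mL = 3.48 mL total → factor 3.48/0.28 = 12.429
Step 2: 220 μL + 2000 μL = 2220 μL total → factor 2220/220 = 10.091
Step 3: unknown factor x
Step 4: 125 μL brought to 1.875 mL → factor 1875/125 = 15
Product of known-step factors = 1881.2
Overall factor = 2.50 g/L / (0.532 μg/mL) = 4699.2
x = 4699.2 / 1881.2 = 2.50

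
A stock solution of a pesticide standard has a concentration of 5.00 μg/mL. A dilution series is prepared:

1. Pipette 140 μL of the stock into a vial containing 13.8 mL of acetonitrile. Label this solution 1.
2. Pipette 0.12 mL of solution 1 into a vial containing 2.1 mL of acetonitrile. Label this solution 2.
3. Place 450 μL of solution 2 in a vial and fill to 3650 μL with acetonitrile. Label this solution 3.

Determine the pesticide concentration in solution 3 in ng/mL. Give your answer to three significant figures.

Step 1: 140 μL + 13.8 mL = 13940 μL total → factor 13940/140 = 99.571
Step 2: 0.12 mL + 2.1 mL = 2.22 mL total → factor 2.22/0.12 = 18.5
Step 3: 450 μL brought to 3650 μL → factor 3650/450 = 8.1111
Overall dilution factor = 99.571 × 18.5 × 8.1111 = 14941
Final = 5.00 μg/mL / 14941 = 0.0003346 μg/mL = 0.335 ng/mL

0.335 ng/mL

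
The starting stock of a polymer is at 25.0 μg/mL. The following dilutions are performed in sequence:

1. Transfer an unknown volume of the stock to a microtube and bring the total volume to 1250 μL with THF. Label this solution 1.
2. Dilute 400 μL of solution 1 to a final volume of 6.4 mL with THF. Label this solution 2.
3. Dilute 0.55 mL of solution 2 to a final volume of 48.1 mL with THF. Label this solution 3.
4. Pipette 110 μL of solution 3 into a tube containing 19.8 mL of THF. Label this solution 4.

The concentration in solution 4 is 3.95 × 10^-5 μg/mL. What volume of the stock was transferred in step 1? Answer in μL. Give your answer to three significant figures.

Step 1: v brought to 1250 μL → factor = 1250 μL/v
Step 2: 400 μL brought to 6.4 mL → factor 6400/400 = 16
Step 3: 0.55 mL brought to 48.1 mL → factor 48.1/0.55 = 87.455
Step 4: 110 μL + 19.8 mL = 19910 μL total → factor 19910/110 = 181
Product of known-step factors = 2.5327 × 10^5
Overall factor = 25.0 μg/mL / (3.95 × 10^-5 μg/mL) = 6.3291 × 10^5
Step-1 factor = 6.3291 × 10^5 / 2.5327 × 10^5 = 2.499
v = 1250 μL / 2.499 = 500 μL

500 μL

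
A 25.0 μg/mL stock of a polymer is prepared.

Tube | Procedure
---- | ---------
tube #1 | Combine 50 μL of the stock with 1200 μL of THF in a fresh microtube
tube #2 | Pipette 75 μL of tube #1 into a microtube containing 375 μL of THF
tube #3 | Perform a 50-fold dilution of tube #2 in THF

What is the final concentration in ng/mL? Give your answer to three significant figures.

3.33 ng/mL

Step 1: 50 μL + 1200 μL = 1250 μL total → factor 1250/50 = 25
Step 2: 75 μL + 375 μL = 450 μL total → factor 450/75 = 6
Step 3: 50-fold → factor 50
Overall dilution factor = 25 × 6 × 50 = 7500
Final = 25.0 μg/mL / 7500 = 0.003333 μg/mL = 3.33 ng/mL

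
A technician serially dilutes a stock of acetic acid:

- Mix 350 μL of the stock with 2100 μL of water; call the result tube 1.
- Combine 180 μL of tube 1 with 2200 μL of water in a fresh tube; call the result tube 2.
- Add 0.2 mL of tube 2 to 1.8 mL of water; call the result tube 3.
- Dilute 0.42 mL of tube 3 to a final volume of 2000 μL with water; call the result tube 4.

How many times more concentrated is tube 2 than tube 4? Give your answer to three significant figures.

Step 1: 350 μL + 2100 μL = 2450 μL total → factor 2450/350 = 7
Step 2: 180 μL + 2200 μL = 2380 μL total → factor 2380/180 = 13.222
Step 3: 0.2 mL + 1.8 mL = 2 mL total → factor 2/0.2 = 10
Step 4: 0.42 mL brought to 2000 μL → factor 2/0.42 = 4.7619
Dilution factor to tube 2 = 92.556; to tube 4 = 4407.4
[tube 2]/[tube 4] = (factor to tube 4)/(factor to tube 2) = 4407.4/92.556 = 47.6

47.6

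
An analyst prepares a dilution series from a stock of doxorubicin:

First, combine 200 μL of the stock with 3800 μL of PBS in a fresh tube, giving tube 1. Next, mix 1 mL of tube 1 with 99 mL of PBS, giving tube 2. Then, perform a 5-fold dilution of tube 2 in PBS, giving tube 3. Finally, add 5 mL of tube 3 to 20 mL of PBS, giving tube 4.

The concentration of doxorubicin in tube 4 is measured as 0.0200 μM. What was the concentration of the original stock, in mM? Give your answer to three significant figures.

Step 1: 200 μL + 3800 μL = 4000 μL total → factor 4000/200 = 20
Step 2: 1 mL + 99 mL = 100 mL total → factor 100/1 = 100
Step 3: 5-fold → factor 5
Step 4: 5 mL + 20 mL = 25 mL total → factor 25/5 = 5
Overall dilution factor = 20 × 100 × 5 × 5 = 50000
Stock = 0.0200 μM × 50000 = 1000 μM = 1.00 mM

1.00 mM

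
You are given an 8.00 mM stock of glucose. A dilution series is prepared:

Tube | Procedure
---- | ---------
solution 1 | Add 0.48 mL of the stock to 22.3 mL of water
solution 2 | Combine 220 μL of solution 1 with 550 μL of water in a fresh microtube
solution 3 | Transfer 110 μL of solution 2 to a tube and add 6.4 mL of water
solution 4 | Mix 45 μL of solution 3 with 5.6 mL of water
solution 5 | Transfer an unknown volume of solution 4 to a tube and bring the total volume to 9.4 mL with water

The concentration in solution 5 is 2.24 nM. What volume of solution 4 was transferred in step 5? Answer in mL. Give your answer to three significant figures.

3.25 mL

Step 1: 0.48 mL + 22.3 mL = 22.78 mL total → factor 22.78/0.48 = 47.458
Step 2: 220 μL + 550 μL = 770 μL total → factor 770/220 = 3.5
Step 3: 110 μL + 6.4 mL = 6510 μL total → factor 6510/110 = 59.182
Step 4: 45 μL + 5.6 mL = 5645 μL total → factor 5645/45 = 125.44
Step 5: v brought to 9.4 mL → factor = 9.4 mL/v
Product of known-step factors = 1.2332 × 10^6
Overall factor = 8.00 mM / (2.24 nM) = 3.5714 × 10^6
Step-5 factor = 3.5714 × 10^6 / 1.2332 × 10^6 = 2.8962
v = 9.4 mL / 2.8962 = 3.25 mL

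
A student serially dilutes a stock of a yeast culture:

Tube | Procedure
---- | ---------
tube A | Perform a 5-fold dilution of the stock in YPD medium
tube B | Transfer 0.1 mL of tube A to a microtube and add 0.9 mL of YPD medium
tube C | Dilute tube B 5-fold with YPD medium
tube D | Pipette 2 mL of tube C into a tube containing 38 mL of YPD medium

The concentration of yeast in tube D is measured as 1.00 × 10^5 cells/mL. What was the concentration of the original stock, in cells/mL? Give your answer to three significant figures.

Step 1: 5-fold → factor 5
Step 2: 0.1 mL + 0.9 mL = 1 mL total → factor 1/0.1 = 10
Step 3: 5-fold → factor 5
Step 4: 2 mL + 38 mL = 40 mL total → factor 40/2 = 20
Overall dilution factor = 5 × 10 × 5 × 20 = 5000
Stock = 1.00 × 10^5 cells/mL × 5000 = 5.00 × 10^8 cells/mL

5.00 × 10^8 cells/mL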